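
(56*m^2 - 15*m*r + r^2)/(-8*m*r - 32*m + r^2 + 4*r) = (-7*m + r)/(r + 4)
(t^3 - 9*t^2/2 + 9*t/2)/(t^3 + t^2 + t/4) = 2*(2*t^2 - 9*t + 9)/(4*t^2 + 4*t + 1)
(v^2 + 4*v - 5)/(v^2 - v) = (v + 5)/v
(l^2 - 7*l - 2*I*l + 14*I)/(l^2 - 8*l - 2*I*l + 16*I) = (l - 7)/(l - 8)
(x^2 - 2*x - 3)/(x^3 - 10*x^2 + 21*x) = (x + 1)/(x*(x - 7))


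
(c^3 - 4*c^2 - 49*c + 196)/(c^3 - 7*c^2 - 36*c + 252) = (c^2 + 3*c - 28)/(c^2 - 36)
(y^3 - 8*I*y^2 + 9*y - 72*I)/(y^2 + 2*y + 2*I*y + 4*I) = (y^3 - 8*I*y^2 + 9*y - 72*I)/(y^2 + 2*y*(1 + I) + 4*I)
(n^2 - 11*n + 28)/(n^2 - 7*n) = (n - 4)/n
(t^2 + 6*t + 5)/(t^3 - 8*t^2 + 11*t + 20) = (t + 5)/(t^2 - 9*t + 20)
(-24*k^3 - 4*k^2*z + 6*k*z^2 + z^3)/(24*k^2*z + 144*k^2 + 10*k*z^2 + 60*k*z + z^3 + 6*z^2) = (-4*k^2 + z^2)/(4*k*z + 24*k + z^2 + 6*z)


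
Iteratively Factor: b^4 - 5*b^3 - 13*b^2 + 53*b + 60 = (b - 4)*(b^3 - b^2 - 17*b - 15) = (b - 5)*(b - 4)*(b^2 + 4*b + 3) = (b - 5)*(b - 4)*(b + 1)*(b + 3)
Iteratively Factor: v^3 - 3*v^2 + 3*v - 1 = (v - 1)*(v^2 - 2*v + 1) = (v - 1)^2*(v - 1)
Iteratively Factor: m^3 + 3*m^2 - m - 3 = (m - 1)*(m^2 + 4*m + 3) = (m - 1)*(m + 1)*(m + 3)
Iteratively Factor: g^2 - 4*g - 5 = (g - 5)*(g + 1)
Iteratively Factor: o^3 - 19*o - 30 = (o + 3)*(o^2 - 3*o - 10) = (o + 2)*(o + 3)*(o - 5)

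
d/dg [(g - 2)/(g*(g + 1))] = (-g^2 + 4*g + 2)/(g^2*(g^2 + 2*g + 1))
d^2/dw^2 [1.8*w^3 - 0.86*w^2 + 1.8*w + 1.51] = 10.8*w - 1.72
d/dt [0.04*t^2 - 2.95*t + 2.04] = 0.08*t - 2.95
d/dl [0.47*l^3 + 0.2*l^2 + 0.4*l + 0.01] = 1.41*l^2 + 0.4*l + 0.4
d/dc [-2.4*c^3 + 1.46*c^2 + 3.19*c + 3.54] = -7.2*c^2 + 2.92*c + 3.19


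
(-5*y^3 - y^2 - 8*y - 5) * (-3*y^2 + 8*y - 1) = 15*y^5 - 37*y^4 + 21*y^3 - 48*y^2 - 32*y + 5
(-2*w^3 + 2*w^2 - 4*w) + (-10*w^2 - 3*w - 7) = -2*w^3 - 8*w^2 - 7*w - 7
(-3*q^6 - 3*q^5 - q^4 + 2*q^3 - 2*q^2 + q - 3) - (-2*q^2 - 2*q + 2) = -3*q^6 - 3*q^5 - q^4 + 2*q^3 + 3*q - 5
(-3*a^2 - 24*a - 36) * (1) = -3*a^2 - 24*a - 36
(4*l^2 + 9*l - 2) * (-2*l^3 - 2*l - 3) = -8*l^5 - 18*l^4 - 4*l^3 - 30*l^2 - 23*l + 6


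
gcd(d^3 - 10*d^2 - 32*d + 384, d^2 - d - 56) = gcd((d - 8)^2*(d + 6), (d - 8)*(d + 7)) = d - 8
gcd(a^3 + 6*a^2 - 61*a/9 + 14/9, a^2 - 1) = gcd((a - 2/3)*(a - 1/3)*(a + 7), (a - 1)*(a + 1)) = 1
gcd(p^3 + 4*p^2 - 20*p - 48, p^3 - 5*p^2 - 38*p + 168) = p^2 + 2*p - 24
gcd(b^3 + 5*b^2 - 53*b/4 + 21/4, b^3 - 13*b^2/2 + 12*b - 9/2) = b - 1/2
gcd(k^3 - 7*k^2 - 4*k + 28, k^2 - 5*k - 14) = k^2 - 5*k - 14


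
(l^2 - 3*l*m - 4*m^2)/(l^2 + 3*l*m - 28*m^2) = (l + m)/(l + 7*m)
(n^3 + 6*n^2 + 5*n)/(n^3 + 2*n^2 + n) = (n + 5)/(n + 1)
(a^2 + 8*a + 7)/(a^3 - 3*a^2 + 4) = (a + 7)/(a^2 - 4*a + 4)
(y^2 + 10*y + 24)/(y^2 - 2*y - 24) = (y + 6)/(y - 6)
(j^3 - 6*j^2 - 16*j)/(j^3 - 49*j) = (j^2 - 6*j - 16)/(j^2 - 49)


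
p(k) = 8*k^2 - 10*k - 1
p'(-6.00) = -106.00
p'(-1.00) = -26.00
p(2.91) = 37.64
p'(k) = 16*k - 10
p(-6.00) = 347.00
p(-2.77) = 88.08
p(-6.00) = 347.00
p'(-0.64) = -20.24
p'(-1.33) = -31.28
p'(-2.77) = -54.32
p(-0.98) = 16.48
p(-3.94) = 162.59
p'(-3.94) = -73.04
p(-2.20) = 59.72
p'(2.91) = 36.56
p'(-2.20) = -45.20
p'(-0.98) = -25.68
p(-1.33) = 26.45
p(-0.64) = 8.68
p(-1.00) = 17.00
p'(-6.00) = -106.00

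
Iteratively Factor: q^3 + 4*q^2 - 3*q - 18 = (q + 3)*(q^2 + q - 6) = (q - 2)*(q + 3)*(q + 3)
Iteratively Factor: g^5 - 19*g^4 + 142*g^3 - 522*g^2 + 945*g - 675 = (g - 5)*(g^4 - 14*g^3 + 72*g^2 - 162*g + 135) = (g - 5)^2*(g^3 - 9*g^2 + 27*g - 27) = (g - 5)^2*(g - 3)*(g^2 - 6*g + 9) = (g - 5)^2*(g - 3)^2*(g - 3)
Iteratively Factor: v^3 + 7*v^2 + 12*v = (v + 4)*(v^2 + 3*v) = v*(v + 4)*(v + 3)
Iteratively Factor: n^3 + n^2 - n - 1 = (n + 1)*(n^2 - 1) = (n + 1)^2*(n - 1)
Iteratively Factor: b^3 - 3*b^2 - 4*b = (b - 4)*(b^2 + b) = b*(b - 4)*(b + 1)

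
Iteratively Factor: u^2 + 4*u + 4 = (u + 2)*(u + 2)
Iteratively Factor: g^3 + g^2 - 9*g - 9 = (g + 1)*(g^2 - 9) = (g - 3)*(g + 1)*(g + 3)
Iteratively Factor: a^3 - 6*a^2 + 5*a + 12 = (a - 4)*(a^2 - 2*a - 3) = (a - 4)*(a + 1)*(a - 3)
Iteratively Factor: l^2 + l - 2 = (l - 1)*(l + 2)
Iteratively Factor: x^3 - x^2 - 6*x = (x)*(x^2 - x - 6) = x*(x + 2)*(x - 3)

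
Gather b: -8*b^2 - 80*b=-8*b^2 - 80*b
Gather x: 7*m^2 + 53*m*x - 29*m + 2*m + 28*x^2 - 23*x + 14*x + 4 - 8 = 7*m^2 - 27*m + 28*x^2 + x*(53*m - 9) - 4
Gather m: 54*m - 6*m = 48*m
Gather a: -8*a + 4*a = -4*a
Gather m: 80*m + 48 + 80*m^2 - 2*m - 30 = 80*m^2 + 78*m + 18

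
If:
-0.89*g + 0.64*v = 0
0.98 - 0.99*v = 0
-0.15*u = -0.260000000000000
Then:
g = 0.71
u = 1.73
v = 0.99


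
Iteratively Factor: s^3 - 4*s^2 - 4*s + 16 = (s - 4)*(s^2 - 4) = (s - 4)*(s + 2)*(s - 2)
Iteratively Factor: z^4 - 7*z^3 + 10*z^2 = (z - 2)*(z^3 - 5*z^2) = z*(z - 2)*(z^2 - 5*z) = z*(z - 5)*(z - 2)*(z)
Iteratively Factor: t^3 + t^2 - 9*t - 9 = (t + 1)*(t^2 - 9) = (t - 3)*(t + 1)*(t + 3)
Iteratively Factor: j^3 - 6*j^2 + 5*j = (j - 1)*(j^2 - 5*j) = (j - 5)*(j - 1)*(j)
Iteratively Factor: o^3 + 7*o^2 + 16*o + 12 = (o + 2)*(o^2 + 5*o + 6) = (o + 2)*(o + 3)*(o + 2)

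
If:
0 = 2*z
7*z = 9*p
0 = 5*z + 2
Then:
No Solution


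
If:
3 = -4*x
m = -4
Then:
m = -4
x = -3/4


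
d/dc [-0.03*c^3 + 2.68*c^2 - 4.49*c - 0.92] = -0.09*c^2 + 5.36*c - 4.49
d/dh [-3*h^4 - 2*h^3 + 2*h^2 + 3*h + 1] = -12*h^3 - 6*h^2 + 4*h + 3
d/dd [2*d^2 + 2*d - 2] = 4*d + 2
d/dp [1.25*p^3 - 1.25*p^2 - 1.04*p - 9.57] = 3.75*p^2 - 2.5*p - 1.04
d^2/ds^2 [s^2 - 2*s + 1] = 2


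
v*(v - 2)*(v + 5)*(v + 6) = v^4 + 9*v^3 + 8*v^2 - 60*v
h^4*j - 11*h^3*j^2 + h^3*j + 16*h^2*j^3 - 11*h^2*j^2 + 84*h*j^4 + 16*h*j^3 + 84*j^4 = (h - 7*j)*(h - 6*j)*(h + 2*j)*(h*j + j)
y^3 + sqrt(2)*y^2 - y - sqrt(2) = (y - 1)*(y + 1)*(y + sqrt(2))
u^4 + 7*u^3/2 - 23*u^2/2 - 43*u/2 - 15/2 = (u - 3)*(u + 1/2)*(u + 1)*(u + 5)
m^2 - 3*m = m*(m - 3)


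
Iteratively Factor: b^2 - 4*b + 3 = (b - 1)*(b - 3)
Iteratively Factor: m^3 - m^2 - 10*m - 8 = (m + 2)*(m^2 - 3*m - 4) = (m + 1)*(m + 2)*(m - 4)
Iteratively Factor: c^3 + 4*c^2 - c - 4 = (c + 1)*(c^2 + 3*c - 4) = (c - 1)*(c + 1)*(c + 4)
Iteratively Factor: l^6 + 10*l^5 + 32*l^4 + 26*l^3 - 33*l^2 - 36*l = (l + 4)*(l^5 + 6*l^4 + 8*l^3 - 6*l^2 - 9*l) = (l + 1)*(l + 4)*(l^4 + 5*l^3 + 3*l^2 - 9*l) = (l + 1)*(l + 3)*(l + 4)*(l^3 + 2*l^2 - 3*l) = (l - 1)*(l + 1)*(l + 3)*(l + 4)*(l^2 + 3*l) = (l - 1)*(l + 1)*(l + 3)^2*(l + 4)*(l)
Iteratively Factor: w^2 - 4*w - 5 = (w - 5)*(w + 1)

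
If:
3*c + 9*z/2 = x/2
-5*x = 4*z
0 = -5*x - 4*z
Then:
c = -49*z/30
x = -4*z/5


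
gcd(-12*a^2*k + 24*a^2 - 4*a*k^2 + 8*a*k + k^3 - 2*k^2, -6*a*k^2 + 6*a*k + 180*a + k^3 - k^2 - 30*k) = 6*a - k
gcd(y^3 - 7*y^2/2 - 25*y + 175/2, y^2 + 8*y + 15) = y + 5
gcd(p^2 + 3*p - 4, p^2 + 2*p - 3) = p - 1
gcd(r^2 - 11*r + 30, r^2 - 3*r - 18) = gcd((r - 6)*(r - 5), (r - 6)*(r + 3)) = r - 6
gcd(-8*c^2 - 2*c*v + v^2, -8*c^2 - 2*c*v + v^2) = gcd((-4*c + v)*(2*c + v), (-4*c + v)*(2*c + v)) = -8*c^2 - 2*c*v + v^2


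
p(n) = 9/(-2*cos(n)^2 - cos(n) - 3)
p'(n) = 9*(-4*sin(n)*cos(n) - sin(n))/(-2*cos(n)^2 - cos(n) - 3)^2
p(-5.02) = -2.58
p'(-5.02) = -1.56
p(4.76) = -2.95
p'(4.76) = 1.15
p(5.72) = -1.71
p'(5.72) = 0.76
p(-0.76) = -1.88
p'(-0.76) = 1.06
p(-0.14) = -1.51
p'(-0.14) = 0.18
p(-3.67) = -2.48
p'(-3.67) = 0.85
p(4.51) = -3.13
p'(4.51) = 0.21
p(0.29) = -1.55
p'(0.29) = -0.37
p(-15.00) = -2.65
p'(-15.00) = -1.04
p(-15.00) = -2.65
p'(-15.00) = -1.04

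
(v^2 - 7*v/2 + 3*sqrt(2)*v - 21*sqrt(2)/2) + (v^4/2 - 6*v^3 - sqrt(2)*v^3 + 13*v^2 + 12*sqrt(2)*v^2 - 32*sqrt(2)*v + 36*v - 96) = v^4/2 - 6*v^3 - sqrt(2)*v^3 + 14*v^2 + 12*sqrt(2)*v^2 - 29*sqrt(2)*v + 65*v/2 - 96 - 21*sqrt(2)/2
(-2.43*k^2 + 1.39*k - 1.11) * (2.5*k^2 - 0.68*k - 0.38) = -6.075*k^4 + 5.1274*k^3 - 2.7968*k^2 + 0.2266*k + 0.4218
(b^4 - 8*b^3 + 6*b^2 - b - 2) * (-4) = -4*b^4 + 32*b^3 - 24*b^2 + 4*b + 8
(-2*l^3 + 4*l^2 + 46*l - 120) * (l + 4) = -2*l^4 - 4*l^3 + 62*l^2 + 64*l - 480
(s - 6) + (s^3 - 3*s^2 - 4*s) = s^3 - 3*s^2 - 3*s - 6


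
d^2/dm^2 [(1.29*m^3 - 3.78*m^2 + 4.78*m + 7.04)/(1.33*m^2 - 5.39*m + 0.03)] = (3.5527136788005e-15*m^5 + 1.4210854715202e-14*m^4 + 37.5667879999999*m^3 + 74.37171*m^2 - 303.943254*m + 410.030824)/(2.352637*m^6 - 28.603113*m^5 + 116.07708*m^4 - 157.881185*m^3 + 2.61828*m^2 - 0.014553*m + 2.7e-5)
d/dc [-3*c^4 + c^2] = -12*c^3 + 2*c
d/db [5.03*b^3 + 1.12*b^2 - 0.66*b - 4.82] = 15.09*b^2 + 2.24*b - 0.66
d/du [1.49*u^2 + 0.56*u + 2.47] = 2.98*u + 0.56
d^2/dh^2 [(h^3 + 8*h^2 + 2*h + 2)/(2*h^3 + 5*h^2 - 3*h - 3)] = 2*(22*h^6 + 42*h^5 + 288*h^4 + 702*h^3 + 573*h^2 + 63*h + 102)/(8*h^9 + 60*h^8 + 114*h^7 - 91*h^6 - 351*h^5 + 18*h^4 + 297*h^3 + 54*h^2 - 81*h - 27)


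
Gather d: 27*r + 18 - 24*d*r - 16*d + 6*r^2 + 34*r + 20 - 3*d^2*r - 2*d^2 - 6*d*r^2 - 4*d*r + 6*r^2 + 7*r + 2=d^2*(-3*r - 2) + d*(-6*r^2 - 28*r - 16) + 12*r^2 + 68*r + 40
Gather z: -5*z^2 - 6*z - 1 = -5*z^2 - 6*z - 1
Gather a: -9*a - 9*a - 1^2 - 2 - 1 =-18*a - 4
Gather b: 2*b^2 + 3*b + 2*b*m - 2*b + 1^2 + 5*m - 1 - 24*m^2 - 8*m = 2*b^2 + b*(2*m + 1) - 24*m^2 - 3*m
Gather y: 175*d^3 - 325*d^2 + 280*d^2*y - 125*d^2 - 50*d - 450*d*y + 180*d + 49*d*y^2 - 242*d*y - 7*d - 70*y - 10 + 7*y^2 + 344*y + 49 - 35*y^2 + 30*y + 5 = 175*d^3 - 450*d^2 + 123*d + y^2*(49*d - 28) + y*(280*d^2 - 692*d + 304) + 44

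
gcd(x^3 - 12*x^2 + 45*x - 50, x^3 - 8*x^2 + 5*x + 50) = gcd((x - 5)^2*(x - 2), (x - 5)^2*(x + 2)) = x^2 - 10*x + 25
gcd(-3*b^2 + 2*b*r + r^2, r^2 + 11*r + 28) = 1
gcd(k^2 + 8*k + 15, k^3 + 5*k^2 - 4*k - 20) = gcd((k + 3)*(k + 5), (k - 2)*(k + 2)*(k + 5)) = k + 5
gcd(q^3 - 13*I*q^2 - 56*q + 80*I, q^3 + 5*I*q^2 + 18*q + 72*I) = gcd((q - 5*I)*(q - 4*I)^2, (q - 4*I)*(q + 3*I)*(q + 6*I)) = q - 4*I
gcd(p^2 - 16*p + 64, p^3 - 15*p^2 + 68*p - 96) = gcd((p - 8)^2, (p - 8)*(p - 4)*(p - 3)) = p - 8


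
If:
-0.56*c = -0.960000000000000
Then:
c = 1.71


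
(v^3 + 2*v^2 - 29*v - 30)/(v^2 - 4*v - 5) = v + 6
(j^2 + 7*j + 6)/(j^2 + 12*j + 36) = (j + 1)/(j + 6)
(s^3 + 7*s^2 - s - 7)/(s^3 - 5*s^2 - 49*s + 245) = (s^2 - 1)/(s^2 - 12*s + 35)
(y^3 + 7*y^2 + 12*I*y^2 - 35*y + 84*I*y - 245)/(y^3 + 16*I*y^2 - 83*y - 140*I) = (y + 7)/(y + 4*I)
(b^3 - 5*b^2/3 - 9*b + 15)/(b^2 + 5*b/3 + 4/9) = 3*(3*b^3 - 5*b^2 - 27*b + 45)/(9*b^2 + 15*b + 4)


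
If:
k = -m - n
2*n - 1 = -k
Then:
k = 1 - 2*n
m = n - 1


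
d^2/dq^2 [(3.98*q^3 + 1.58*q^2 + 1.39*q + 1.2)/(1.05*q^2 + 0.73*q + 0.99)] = (7.105427357601e-15*q^5 + 7.105427357601e-15*q^4 - 3.389726*q^3 + 15.341616*q^2 + 20.254158*q - 0.127830000000001)/(1.157625*q^6 + 2.414475*q^5 + 4.95306*q^4 + 4.942027*q^3 + 4.670028*q^2 + 2.146419*q + 0.970299)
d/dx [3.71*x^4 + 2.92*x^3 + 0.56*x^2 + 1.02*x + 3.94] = 14.84*x^3 + 8.76*x^2 + 1.12*x + 1.02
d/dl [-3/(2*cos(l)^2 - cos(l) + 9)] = 3*(1 - 4*cos(l))*sin(l)/(-cos(l) + cos(2*l) + 10)^2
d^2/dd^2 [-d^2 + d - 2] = -2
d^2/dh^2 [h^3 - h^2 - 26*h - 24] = 6*h - 2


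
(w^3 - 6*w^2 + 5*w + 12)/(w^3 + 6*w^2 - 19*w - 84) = (w^2 - 2*w - 3)/(w^2 + 10*w + 21)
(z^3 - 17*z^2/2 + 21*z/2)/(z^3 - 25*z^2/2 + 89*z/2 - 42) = z/(z - 4)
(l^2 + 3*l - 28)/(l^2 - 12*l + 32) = (l + 7)/(l - 8)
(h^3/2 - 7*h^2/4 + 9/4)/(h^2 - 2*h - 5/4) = (-2*h^3 + 7*h^2 - 9)/(-4*h^2 + 8*h + 5)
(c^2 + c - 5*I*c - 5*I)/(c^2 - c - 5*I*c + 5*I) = (c + 1)/(c - 1)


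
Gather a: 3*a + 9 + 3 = 3*a + 12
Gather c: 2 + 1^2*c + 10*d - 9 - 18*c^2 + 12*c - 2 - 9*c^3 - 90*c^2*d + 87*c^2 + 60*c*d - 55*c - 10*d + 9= -9*c^3 + c^2*(69 - 90*d) + c*(60*d - 42)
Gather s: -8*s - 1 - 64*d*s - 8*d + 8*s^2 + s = -8*d + 8*s^2 + s*(-64*d - 7) - 1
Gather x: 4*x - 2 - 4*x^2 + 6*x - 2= -4*x^2 + 10*x - 4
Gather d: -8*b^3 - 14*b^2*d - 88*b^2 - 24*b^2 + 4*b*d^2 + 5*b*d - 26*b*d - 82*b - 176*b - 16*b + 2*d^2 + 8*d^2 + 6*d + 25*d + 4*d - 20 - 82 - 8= -8*b^3 - 112*b^2 - 274*b + d^2*(4*b + 10) + d*(-14*b^2 - 21*b + 35) - 110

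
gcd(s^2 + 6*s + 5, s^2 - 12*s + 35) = 1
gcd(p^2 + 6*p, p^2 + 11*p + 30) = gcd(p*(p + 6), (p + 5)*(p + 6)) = p + 6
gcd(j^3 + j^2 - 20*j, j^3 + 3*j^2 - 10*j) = j^2 + 5*j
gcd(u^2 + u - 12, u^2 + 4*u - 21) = u - 3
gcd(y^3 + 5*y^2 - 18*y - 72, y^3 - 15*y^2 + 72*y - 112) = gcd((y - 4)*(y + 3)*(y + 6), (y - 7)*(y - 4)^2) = y - 4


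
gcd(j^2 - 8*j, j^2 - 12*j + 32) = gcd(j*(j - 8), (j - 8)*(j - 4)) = j - 8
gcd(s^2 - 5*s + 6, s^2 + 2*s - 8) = s - 2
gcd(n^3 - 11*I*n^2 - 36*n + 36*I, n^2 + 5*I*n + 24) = n - 3*I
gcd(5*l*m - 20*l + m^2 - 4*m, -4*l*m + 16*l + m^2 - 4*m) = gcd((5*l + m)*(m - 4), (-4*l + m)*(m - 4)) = m - 4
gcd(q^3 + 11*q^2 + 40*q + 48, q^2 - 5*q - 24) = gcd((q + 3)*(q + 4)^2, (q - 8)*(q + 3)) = q + 3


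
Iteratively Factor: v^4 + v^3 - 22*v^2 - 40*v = (v + 4)*(v^3 - 3*v^2 - 10*v) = (v + 2)*(v + 4)*(v^2 - 5*v) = v*(v + 2)*(v + 4)*(v - 5)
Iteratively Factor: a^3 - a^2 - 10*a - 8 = (a + 1)*(a^2 - 2*a - 8) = (a + 1)*(a + 2)*(a - 4)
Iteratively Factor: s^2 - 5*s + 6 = (s - 3)*(s - 2)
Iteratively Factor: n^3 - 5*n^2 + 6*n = (n - 2)*(n^2 - 3*n) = n*(n - 2)*(n - 3)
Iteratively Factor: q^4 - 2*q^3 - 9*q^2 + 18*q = (q + 3)*(q^3 - 5*q^2 + 6*q) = q*(q + 3)*(q^2 - 5*q + 6) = q*(q - 3)*(q + 3)*(q - 2)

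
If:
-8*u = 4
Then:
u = -1/2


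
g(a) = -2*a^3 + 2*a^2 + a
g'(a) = -6*a^2 + 4*a + 1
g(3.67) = -68.25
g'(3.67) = -65.13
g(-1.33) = 6.91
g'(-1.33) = -14.93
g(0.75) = 1.03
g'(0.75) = 0.62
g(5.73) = -304.87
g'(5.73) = -173.08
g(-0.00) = 0.00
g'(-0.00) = 1.00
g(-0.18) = -0.10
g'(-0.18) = 0.09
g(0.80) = 1.06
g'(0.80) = 0.36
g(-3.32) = 91.91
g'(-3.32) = -78.41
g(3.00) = -33.00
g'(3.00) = -41.00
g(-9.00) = 1611.00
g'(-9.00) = -521.00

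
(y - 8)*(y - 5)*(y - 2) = y^3 - 15*y^2 + 66*y - 80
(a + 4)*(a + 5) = a^2 + 9*a + 20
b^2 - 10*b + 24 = (b - 6)*(b - 4)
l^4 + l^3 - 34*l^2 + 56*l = l*(l - 4)*(l - 2)*(l + 7)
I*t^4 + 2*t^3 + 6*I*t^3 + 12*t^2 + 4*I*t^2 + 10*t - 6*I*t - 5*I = (t + 1)*(t + 5)*(t - I)*(I*t + 1)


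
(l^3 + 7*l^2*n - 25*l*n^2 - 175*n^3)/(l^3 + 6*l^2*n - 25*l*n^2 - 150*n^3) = (l + 7*n)/(l + 6*n)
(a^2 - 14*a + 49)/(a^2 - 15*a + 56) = (a - 7)/(a - 8)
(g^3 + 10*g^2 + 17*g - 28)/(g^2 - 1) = (g^2 + 11*g + 28)/(g + 1)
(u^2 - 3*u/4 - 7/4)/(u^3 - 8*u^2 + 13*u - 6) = (4*u^2 - 3*u - 7)/(4*(u^3 - 8*u^2 + 13*u - 6))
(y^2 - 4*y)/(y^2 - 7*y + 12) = y/(y - 3)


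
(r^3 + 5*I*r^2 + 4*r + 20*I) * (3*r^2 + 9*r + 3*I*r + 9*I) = 3*r^5 + 9*r^4 + 18*I*r^4 - 3*r^3 + 54*I*r^3 - 9*r^2 + 72*I*r^2 - 60*r + 216*I*r - 180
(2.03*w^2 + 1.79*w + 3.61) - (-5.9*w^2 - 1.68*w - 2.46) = 7.93*w^2 + 3.47*w + 6.07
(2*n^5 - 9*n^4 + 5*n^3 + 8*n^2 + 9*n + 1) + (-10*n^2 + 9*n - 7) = 2*n^5 - 9*n^4 + 5*n^3 - 2*n^2 + 18*n - 6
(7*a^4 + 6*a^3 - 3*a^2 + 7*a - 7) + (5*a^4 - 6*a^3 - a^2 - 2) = 12*a^4 - 4*a^2 + 7*a - 9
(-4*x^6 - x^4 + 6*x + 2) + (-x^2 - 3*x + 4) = -4*x^6 - x^4 - x^2 + 3*x + 6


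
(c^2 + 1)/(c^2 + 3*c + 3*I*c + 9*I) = (c^2 + 1)/(c^2 + 3*c*(1 + I) + 9*I)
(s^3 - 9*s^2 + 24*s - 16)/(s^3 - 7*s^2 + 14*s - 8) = (s - 4)/(s - 2)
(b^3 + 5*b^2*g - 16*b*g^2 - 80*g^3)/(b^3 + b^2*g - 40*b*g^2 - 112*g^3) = (b^2 + b*g - 20*g^2)/(b^2 - 3*b*g - 28*g^2)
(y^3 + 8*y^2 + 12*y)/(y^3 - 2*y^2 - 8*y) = (y + 6)/(y - 4)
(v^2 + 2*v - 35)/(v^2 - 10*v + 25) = (v + 7)/(v - 5)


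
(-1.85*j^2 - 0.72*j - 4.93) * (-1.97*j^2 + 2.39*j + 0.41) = 3.6445*j^4 - 3.0031*j^3 + 7.2328*j^2 - 12.0779*j - 2.0213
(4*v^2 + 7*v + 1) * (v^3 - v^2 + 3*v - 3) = 4*v^5 + 3*v^4 + 6*v^3 + 8*v^2 - 18*v - 3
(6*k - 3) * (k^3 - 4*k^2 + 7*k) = 6*k^4 - 27*k^3 + 54*k^2 - 21*k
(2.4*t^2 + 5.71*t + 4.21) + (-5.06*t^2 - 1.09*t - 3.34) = -2.66*t^2 + 4.62*t + 0.87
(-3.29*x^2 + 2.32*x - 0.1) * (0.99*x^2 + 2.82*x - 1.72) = -3.2571*x^4 - 6.981*x^3 + 12.1022*x^2 - 4.2724*x + 0.172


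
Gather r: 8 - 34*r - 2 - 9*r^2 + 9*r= -9*r^2 - 25*r + 6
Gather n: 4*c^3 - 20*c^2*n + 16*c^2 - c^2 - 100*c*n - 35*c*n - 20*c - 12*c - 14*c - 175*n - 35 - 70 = 4*c^3 + 15*c^2 - 46*c + n*(-20*c^2 - 135*c - 175) - 105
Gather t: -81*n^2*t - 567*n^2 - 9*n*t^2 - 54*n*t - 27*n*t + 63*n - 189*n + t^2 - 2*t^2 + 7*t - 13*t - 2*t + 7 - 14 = -567*n^2 - 126*n + t^2*(-9*n - 1) + t*(-81*n^2 - 81*n - 8) - 7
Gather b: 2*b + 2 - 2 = 2*b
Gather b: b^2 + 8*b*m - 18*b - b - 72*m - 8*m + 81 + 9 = b^2 + b*(8*m - 19) - 80*m + 90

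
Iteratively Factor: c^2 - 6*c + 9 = (c - 3)*(c - 3)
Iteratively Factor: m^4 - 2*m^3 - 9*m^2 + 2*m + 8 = (m + 1)*(m^3 - 3*m^2 - 6*m + 8) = (m - 1)*(m + 1)*(m^2 - 2*m - 8) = (m - 4)*(m - 1)*(m + 1)*(m + 2)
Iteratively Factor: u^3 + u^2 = (u)*(u^2 + u) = u^2*(u + 1)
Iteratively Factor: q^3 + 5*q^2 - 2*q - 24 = (q + 4)*(q^2 + q - 6) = (q + 3)*(q + 4)*(q - 2)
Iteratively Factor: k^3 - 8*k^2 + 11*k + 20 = (k + 1)*(k^2 - 9*k + 20) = (k - 5)*(k + 1)*(k - 4)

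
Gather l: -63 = -63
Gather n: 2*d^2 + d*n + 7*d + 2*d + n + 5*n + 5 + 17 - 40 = 2*d^2 + 9*d + n*(d + 6) - 18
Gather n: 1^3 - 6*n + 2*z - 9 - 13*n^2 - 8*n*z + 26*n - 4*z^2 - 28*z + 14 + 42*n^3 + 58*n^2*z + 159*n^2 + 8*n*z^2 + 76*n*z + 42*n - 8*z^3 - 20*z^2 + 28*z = 42*n^3 + n^2*(58*z + 146) + n*(8*z^2 + 68*z + 62) - 8*z^3 - 24*z^2 + 2*z + 6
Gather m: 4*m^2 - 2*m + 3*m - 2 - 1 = 4*m^2 + m - 3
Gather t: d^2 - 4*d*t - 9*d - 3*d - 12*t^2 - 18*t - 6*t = d^2 - 12*d - 12*t^2 + t*(-4*d - 24)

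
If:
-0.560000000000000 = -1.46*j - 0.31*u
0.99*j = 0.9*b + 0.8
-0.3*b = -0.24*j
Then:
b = 2.37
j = 2.96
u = -12.15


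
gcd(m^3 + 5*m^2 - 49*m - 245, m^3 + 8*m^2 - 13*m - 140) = m^2 + 12*m + 35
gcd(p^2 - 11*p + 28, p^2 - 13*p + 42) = p - 7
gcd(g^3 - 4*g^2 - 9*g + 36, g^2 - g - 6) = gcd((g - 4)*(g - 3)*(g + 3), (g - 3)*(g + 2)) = g - 3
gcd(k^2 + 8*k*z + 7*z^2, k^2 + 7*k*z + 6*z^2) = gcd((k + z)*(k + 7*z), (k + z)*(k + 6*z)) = k + z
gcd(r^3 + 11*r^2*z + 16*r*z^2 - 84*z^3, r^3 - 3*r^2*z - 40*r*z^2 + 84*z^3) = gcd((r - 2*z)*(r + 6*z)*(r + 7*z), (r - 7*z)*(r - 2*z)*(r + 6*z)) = -r^2 - 4*r*z + 12*z^2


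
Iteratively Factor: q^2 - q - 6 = (q - 3)*(q + 2)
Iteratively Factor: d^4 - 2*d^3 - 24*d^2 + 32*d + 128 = (d - 4)*(d^3 + 2*d^2 - 16*d - 32) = (d - 4)^2*(d^2 + 6*d + 8) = (d - 4)^2*(d + 2)*(d + 4)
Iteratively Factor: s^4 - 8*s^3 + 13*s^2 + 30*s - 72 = (s - 3)*(s^3 - 5*s^2 - 2*s + 24) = (s - 4)*(s - 3)*(s^2 - s - 6) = (s - 4)*(s - 3)^2*(s + 2)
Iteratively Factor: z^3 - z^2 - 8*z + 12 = (z + 3)*(z^2 - 4*z + 4) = (z - 2)*(z + 3)*(z - 2)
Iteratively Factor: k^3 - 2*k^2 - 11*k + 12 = (k - 4)*(k^2 + 2*k - 3) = (k - 4)*(k + 3)*(k - 1)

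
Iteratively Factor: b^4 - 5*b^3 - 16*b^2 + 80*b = (b - 4)*(b^3 - b^2 - 20*b) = (b - 5)*(b - 4)*(b^2 + 4*b) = b*(b - 5)*(b - 4)*(b + 4)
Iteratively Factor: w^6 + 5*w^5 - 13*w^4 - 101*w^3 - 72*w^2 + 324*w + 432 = (w + 3)*(w^5 + 2*w^4 - 19*w^3 - 44*w^2 + 60*w + 144) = (w + 3)^2*(w^4 - w^3 - 16*w^2 + 4*w + 48) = (w - 4)*(w + 3)^2*(w^3 + 3*w^2 - 4*w - 12) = (w - 4)*(w + 2)*(w + 3)^2*(w^2 + w - 6) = (w - 4)*(w + 2)*(w + 3)^3*(w - 2)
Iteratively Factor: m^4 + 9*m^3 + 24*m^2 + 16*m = (m)*(m^3 + 9*m^2 + 24*m + 16) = m*(m + 4)*(m^2 + 5*m + 4) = m*(m + 1)*(m + 4)*(m + 4)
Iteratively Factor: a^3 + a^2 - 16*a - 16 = (a + 1)*(a^2 - 16) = (a + 1)*(a + 4)*(a - 4)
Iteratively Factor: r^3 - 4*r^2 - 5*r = (r)*(r^2 - 4*r - 5) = r*(r - 5)*(r + 1)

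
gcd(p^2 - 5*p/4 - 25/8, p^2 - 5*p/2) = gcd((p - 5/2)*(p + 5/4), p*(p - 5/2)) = p - 5/2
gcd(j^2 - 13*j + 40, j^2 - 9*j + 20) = j - 5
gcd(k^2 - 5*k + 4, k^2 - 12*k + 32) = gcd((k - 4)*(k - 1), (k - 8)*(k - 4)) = k - 4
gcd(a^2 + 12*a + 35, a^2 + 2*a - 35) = a + 7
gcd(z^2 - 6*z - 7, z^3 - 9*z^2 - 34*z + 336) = z - 7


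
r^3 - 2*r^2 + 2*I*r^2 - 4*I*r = r*(r - 2)*(r + 2*I)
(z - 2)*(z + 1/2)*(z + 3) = z^3 + 3*z^2/2 - 11*z/2 - 3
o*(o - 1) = o^2 - o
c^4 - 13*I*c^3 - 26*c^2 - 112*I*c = c*(c - 8*I)*(c - 7*I)*(c + 2*I)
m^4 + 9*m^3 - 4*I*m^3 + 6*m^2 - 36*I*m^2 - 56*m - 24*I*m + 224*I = (m - 2)*(m + 4)*(m + 7)*(m - 4*I)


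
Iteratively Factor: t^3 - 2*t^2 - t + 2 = (t - 1)*(t^2 - t - 2) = (t - 2)*(t - 1)*(t + 1)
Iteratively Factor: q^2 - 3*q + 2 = (q - 1)*(q - 2)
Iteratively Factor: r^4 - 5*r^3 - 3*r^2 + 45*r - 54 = (r + 3)*(r^3 - 8*r^2 + 21*r - 18) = (r - 3)*(r + 3)*(r^2 - 5*r + 6) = (r - 3)*(r - 2)*(r + 3)*(r - 3)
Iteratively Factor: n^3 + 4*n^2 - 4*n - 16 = (n - 2)*(n^2 + 6*n + 8) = (n - 2)*(n + 2)*(n + 4)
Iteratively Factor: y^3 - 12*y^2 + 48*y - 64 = (y - 4)*(y^2 - 8*y + 16) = (y - 4)^2*(y - 4)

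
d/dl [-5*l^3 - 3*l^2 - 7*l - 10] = -15*l^2 - 6*l - 7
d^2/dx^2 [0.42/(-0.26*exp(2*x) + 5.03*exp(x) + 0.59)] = ((0.4368*exp(x) - 2.1126)*(-0.26*exp(2*x) + 5.03*exp(x) + 0.59) + 0.42*(0.52*exp(x) - 5.03)*(1.04*exp(x) - 10.06)*exp(x))*exp(x)/(-0.26*exp(2*x) + 5.03*exp(x) + 0.59)^3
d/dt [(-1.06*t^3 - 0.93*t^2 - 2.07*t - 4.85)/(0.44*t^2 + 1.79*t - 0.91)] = (-0.4664*t^4 - 3.7948*t^3 + 2.1399*t^2 + 5.9606*t + 10.5652)/(0.1936*t^4 + 1.5752*t^3 + 2.4033*t^2 - 3.2578*t + 0.8281)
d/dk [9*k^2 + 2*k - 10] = 18*k + 2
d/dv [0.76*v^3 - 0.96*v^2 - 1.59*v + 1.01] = 2.28*v^2 - 1.92*v - 1.59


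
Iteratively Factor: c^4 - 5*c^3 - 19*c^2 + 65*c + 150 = (c - 5)*(c^3 - 19*c - 30) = (c - 5)^2*(c^2 + 5*c + 6) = (c - 5)^2*(c + 3)*(c + 2)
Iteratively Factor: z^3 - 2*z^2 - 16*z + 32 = (z + 4)*(z^2 - 6*z + 8) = (z - 4)*(z + 4)*(z - 2)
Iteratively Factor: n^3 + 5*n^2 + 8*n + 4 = (n + 2)*(n^2 + 3*n + 2) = (n + 1)*(n + 2)*(n + 2)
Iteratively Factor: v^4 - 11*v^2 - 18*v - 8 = (v - 4)*(v^3 + 4*v^2 + 5*v + 2) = (v - 4)*(v + 1)*(v^2 + 3*v + 2) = (v - 4)*(v + 1)^2*(v + 2)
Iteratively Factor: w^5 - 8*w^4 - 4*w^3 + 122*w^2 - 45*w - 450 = (w + 2)*(w^4 - 10*w^3 + 16*w^2 + 90*w - 225) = (w - 5)*(w + 2)*(w^3 - 5*w^2 - 9*w + 45) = (w - 5)*(w - 3)*(w + 2)*(w^2 - 2*w - 15) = (w - 5)*(w - 3)*(w + 2)*(w + 3)*(w - 5)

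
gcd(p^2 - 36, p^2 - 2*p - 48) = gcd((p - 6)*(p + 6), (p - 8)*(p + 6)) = p + 6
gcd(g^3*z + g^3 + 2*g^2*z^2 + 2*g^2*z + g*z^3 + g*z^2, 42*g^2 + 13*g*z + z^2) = 1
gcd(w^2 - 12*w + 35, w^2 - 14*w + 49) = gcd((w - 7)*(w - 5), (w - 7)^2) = w - 7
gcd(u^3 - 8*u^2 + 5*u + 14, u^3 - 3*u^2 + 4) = u^2 - u - 2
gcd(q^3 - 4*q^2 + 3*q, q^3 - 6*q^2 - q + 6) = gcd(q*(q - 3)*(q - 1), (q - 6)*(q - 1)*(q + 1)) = q - 1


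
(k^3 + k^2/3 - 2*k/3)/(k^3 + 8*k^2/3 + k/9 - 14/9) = 3*k/(3*k + 7)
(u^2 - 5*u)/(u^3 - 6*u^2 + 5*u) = 1/(u - 1)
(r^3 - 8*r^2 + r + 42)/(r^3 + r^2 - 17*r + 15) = (r^2 - 5*r - 14)/(r^2 + 4*r - 5)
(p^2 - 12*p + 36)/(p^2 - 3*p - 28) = (-p^2 + 12*p - 36)/(-p^2 + 3*p + 28)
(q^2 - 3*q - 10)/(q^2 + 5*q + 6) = (q - 5)/(q + 3)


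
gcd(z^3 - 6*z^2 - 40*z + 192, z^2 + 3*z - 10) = 1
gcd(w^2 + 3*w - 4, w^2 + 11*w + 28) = w + 4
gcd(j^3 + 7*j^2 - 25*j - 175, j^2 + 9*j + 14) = j + 7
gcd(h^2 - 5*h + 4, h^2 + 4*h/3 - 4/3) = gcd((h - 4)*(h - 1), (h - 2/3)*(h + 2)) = 1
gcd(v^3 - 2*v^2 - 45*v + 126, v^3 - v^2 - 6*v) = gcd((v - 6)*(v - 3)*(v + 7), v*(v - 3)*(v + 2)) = v - 3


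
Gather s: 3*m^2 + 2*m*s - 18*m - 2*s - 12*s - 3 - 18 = 3*m^2 - 18*m + s*(2*m - 14) - 21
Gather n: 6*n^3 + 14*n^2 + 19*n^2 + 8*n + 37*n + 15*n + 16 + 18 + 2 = 6*n^3 + 33*n^2 + 60*n + 36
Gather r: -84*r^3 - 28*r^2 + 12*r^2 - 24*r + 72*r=-84*r^3 - 16*r^2 + 48*r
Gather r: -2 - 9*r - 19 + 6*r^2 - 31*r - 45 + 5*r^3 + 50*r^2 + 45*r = 5*r^3 + 56*r^2 + 5*r - 66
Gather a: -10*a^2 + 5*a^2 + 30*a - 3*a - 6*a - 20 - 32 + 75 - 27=-5*a^2 + 21*a - 4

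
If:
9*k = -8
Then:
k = -8/9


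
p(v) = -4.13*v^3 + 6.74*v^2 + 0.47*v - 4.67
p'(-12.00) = -1945.45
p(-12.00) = 8096.89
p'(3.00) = -70.60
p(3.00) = -54.11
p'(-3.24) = -173.27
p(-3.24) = 205.03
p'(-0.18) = -2.36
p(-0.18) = -4.51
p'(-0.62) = -12.65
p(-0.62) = -1.39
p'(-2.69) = -125.45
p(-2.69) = 123.23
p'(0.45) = 4.03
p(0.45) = -3.47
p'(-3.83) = -232.91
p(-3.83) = 324.43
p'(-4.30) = -286.59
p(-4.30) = 446.30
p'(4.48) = -187.81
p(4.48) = -238.64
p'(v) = -12.39*v^2 + 13.48*v + 0.47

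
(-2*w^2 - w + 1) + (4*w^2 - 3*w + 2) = 2*w^2 - 4*w + 3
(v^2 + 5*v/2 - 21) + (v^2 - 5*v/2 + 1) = 2*v^2 - 20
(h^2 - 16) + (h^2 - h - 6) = 2*h^2 - h - 22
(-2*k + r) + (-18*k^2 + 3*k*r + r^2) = -18*k^2 + 3*k*r - 2*k + r^2 + r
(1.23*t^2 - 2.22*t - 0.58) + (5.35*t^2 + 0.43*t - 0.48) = 6.58*t^2 - 1.79*t - 1.06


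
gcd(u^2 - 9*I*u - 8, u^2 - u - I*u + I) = u - I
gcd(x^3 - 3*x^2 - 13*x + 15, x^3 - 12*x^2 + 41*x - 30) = x^2 - 6*x + 5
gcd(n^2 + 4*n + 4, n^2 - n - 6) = n + 2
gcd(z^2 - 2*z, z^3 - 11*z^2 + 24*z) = z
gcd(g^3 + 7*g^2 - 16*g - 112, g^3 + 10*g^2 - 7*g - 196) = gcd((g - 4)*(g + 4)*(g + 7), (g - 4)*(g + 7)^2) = g^2 + 3*g - 28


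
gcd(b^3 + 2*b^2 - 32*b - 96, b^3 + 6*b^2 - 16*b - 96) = b + 4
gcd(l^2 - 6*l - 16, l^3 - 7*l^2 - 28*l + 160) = l - 8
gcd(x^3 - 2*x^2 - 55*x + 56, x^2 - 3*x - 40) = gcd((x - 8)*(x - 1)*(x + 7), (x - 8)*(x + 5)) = x - 8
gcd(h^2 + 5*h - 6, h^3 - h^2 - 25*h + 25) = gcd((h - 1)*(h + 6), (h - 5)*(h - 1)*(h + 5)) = h - 1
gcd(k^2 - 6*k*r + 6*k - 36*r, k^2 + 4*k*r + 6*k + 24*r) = k + 6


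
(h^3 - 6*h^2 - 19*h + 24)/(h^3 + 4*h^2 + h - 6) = (h - 8)/(h + 2)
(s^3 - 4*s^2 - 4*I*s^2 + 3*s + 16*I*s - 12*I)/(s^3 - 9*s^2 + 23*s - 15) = (s - 4*I)/(s - 5)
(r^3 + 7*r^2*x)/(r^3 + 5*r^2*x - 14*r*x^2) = r/(r - 2*x)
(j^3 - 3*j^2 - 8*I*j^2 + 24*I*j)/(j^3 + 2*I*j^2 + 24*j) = (j^2 - 3*j - 8*I*j + 24*I)/(j^2 + 2*I*j + 24)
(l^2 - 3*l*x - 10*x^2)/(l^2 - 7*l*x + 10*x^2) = (-l - 2*x)/(-l + 2*x)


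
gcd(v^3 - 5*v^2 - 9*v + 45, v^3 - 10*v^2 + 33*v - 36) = v - 3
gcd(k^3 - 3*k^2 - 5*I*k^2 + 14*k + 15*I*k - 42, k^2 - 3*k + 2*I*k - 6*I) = k^2 + k*(-3 + 2*I) - 6*I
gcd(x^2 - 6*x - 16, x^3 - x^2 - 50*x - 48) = x - 8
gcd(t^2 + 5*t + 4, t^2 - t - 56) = 1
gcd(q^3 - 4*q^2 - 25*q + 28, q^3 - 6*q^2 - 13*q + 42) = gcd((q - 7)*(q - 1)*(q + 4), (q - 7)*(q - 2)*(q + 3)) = q - 7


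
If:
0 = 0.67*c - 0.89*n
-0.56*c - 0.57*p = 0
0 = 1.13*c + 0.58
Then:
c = -0.51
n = -0.39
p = 0.50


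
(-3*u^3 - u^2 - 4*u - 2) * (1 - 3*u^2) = 9*u^5 + 3*u^4 + 9*u^3 + 5*u^2 - 4*u - 2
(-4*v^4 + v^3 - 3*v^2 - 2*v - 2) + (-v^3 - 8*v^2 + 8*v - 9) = -4*v^4 - 11*v^2 + 6*v - 11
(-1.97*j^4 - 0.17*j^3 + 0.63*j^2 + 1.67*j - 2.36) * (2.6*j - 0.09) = -5.122*j^5 - 0.2647*j^4 + 1.6533*j^3 + 4.2853*j^2 - 6.2863*j + 0.2124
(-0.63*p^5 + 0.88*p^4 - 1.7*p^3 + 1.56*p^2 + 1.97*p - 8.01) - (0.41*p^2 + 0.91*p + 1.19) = -0.63*p^5 + 0.88*p^4 - 1.7*p^3 + 1.15*p^2 + 1.06*p - 9.2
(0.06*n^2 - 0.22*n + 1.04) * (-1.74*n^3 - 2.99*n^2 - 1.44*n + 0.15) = -0.1044*n^5 + 0.2034*n^4 - 1.2382*n^3 - 2.7838*n^2 - 1.5306*n + 0.156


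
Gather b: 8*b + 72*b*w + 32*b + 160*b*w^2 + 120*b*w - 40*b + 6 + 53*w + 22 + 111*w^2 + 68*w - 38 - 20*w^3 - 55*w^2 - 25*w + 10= b*(160*w^2 + 192*w) - 20*w^3 + 56*w^2 + 96*w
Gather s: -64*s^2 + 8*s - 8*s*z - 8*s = -64*s^2 - 8*s*z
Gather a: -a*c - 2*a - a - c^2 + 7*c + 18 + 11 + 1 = a*(-c - 3) - c^2 + 7*c + 30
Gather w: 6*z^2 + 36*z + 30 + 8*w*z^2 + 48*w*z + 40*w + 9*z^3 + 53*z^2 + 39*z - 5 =w*(8*z^2 + 48*z + 40) + 9*z^3 + 59*z^2 + 75*z + 25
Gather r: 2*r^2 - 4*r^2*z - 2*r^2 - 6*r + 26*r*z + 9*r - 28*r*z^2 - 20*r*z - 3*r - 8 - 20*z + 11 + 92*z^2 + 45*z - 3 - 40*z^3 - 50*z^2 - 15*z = -4*r^2*z + r*(-28*z^2 + 6*z) - 40*z^3 + 42*z^2 + 10*z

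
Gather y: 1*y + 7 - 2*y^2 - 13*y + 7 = -2*y^2 - 12*y + 14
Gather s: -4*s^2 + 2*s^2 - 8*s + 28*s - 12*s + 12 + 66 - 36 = -2*s^2 + 8*s + 42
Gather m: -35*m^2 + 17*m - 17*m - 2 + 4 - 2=-35*m^2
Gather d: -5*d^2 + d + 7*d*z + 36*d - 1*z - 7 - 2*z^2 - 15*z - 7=-5*d^2 + d*(7*z + 37) - 2*z^2 - 16*z - 14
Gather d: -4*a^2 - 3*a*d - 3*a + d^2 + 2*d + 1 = -4*a^2 - 3*a + d^2 + d*(2 - 3*a) + 1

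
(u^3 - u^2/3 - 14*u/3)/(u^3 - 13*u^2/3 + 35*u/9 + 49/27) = 9*u*(u + 2)/(9*u^2 - 18*u - 7)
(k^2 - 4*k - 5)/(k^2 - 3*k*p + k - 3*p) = (5 - k)/(-k + 3*p)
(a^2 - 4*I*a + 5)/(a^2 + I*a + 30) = (a + I)/(a + 6*I)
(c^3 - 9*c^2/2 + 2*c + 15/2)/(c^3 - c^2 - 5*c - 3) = (c - 5/2)/(c + 1)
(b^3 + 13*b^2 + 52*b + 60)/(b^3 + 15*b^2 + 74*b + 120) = (b + 2)/(b + 4)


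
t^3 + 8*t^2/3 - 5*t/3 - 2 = (t - 1)*(t + 2/3)*(t + 3)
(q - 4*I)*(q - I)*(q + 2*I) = q^3 - 3*I*q^2 + 6*q - 8*I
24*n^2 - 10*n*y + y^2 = (-6*n + y)*(-4*n + y)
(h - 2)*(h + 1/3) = h^2 - 5*h/3 - 2/3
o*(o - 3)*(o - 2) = o^3 - 5*o^2 + 6*o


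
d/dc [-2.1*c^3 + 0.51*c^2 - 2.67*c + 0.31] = -6.3*c^2 + 1.02*c - 2.67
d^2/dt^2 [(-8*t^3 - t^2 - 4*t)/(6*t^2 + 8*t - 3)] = 2*(-752*t^3 + 522*t^2 - 432*t - 105)/(216*t^6 + 864*t^5 + 828*t^4 - 352*t^3 - 414*t^2 + 216*t - 27)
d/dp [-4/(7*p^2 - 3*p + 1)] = 4*(14*p - 3)/(7*p^2 - 3*p + 1)^2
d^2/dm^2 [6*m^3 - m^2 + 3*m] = 36*m - 2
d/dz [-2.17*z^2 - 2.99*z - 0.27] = -4.34*z - 2.99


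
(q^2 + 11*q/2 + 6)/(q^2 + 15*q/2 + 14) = (2*q + 3)/(2*q + 7)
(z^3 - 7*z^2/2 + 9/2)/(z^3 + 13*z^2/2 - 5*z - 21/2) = (z - 3)/(z + 7)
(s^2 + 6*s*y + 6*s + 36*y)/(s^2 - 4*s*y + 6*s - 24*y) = (-s - 6*y)/(-s + 4*y)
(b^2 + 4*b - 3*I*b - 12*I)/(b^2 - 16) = (b - 3*I)/(b - 4)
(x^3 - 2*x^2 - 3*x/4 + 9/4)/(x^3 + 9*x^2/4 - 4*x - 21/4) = (4*x^2 - 12*x + 9)/(4*x^2 + 5*x - 21)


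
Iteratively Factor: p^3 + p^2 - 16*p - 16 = (p + 1)*(p^2 - 16) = (p + 1)*(p + 4)*(p - 4)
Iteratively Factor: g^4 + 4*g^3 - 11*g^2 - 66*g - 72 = (g + 3)*(g^3 + g^2 - 14*g - 24) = (g + 3)^2*(g^2 - 2*g - 8) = (g + 2)*(g + 3)^2*(g - 4)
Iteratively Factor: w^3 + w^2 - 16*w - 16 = (w - 4)*(w^2 + 5*w + 4) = (w - 4)*(w + 4)*(w + 1)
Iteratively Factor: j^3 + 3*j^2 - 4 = (j - 1)*(j^2 + 4*j + 4) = (j - 1)*(j + 2)*(j + 2)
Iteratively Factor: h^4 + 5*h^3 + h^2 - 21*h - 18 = (h - 2)*(h^3 + 7*h^2 + 15*h + 9) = (h - 2)*(h + 1)*(h^2 + 6*h + 9) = (h - 2)*(h + 1)*(h + 3)*(h + 3)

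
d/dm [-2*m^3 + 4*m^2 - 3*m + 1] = -6*m^2 + 8*m - 3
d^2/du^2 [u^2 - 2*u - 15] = 2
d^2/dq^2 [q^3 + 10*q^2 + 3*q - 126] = 6*q + 20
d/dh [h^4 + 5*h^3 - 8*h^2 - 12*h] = 4*h^3 + 15*h^2 - 16*h - 12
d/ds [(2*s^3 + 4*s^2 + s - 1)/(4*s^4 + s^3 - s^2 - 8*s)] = 2*(-4*s^6 - 16*s^5 - 9*s^4 - 9*s^3 - 14*s^2 - s - 4)/(s^2*(16*s^6 + 8*s^5 - 7*s^4 - 66*s^3 - 15*s^2 + 16*s + 64))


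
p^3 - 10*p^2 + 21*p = p*(p - 7)*(p - 3)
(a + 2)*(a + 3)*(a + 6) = a^3 + 11*a^2 + 36*a + 36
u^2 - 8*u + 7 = (u - 7)*(u - 1)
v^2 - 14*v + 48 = (v - 8)*(v - 6)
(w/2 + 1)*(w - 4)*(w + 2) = w^3/2 - 6*w - 8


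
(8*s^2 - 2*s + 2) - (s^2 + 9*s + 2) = 7*s^2 - 11*s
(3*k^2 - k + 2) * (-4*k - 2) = -12*k^3 - 2*k^2 - 6*k - 4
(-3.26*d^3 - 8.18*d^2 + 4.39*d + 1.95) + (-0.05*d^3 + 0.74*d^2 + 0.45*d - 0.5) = -3.31*d^3 - 7.44*d^2 + 4.84*d + 1.45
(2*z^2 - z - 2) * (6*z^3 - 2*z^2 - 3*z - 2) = 12*z^5 - 10*z^4 - 16*z^3 + 3*z^2 + 8*z + 4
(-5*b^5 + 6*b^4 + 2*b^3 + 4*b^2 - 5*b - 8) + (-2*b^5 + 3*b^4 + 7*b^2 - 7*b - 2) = -7*b^5 + 9*b^4 + 2*b^3 + 11*b^2 - 12*b - 10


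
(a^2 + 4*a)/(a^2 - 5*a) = (a + 4)/(a - 5)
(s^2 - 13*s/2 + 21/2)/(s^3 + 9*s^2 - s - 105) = (s - 7/2)/(s^2 + 12*s + 35)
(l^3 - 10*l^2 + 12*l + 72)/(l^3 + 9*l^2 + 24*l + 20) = (l^2 - 12*l + 36)/(l^2 + 7*l + 10)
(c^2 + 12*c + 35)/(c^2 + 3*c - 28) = (c + 5)/(c - 4)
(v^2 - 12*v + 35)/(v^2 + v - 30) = (v - 7)/(v + 6)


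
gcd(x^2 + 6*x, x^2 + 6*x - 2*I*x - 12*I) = x + 6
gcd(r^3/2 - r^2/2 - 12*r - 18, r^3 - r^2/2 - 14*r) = 1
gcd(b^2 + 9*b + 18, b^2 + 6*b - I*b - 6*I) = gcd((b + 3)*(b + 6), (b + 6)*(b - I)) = b + 6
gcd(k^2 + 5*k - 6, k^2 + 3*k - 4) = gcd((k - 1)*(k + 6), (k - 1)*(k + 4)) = k - 1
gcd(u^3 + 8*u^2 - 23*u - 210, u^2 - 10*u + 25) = u - 5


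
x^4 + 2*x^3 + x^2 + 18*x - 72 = (x - 2)*(x + 4)*(x - 3*I)*(x + 3*I)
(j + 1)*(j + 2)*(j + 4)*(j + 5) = j^4 + 12*j^3 + 49*j^2 + 78*j + 40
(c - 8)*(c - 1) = c^2 - 9*c + 8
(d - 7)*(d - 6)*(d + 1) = d^3 - 12*d^2 + 29*d + 42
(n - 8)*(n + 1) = n^2 - 7*n - 8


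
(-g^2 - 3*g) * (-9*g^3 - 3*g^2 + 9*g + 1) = 9*g^5 + 30*g^4 - 28*g^2 - 3*g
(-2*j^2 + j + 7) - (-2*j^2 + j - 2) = 9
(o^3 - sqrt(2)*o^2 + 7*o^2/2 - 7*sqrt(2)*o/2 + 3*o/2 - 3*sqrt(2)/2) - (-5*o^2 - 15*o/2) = o^3 - sqrt(2)*o^2 + 17*o^2/2 - 7*sqrt(2)*o/2 + 9*o - 3*sqrt(2)/2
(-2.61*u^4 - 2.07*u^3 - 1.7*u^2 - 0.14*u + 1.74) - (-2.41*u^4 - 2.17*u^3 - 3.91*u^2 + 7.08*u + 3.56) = -0.2*u^4 + 0.1*u^3 + 2.21*u^2 - 7.22*u - 1.82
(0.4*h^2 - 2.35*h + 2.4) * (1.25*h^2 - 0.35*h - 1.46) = 0.5*h^4 - 3.0775*h^3 + 3.2385*h^2 + 2.591*h - 3.504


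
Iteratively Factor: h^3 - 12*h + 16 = (h - 2)*(h^2 + 2*h - 8) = (h - 2)*(h + 4)*(h - 2)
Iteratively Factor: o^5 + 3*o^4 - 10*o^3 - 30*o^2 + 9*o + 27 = (o + 3)*(o^4 - 10*o^2 + 9) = (o - 1)*(o + 3)*(o^3 + o^2 - 9*o - 9) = (o - 3)*(o - 1)*(o + 3)*(o^2 + 4*o + 3) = (o - 3)*(o - 1)*(o + 3)^2*(o + 1)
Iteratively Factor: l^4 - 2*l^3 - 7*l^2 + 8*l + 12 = (l - 2)*(l^3 - 7*l - 6) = (l - 2)*(l + 2)*(l^2 - 2*l - 3) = (l - 3)*(l - 2)*(l + 2)*(l + 1)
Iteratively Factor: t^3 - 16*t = (t - 4)*(t^2 + 4*t) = t*(t - 4)*(t + 4)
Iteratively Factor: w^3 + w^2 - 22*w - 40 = (w + 2)*(w^2 - w - 20) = (w - 5)*(w + 2)*(w + 4)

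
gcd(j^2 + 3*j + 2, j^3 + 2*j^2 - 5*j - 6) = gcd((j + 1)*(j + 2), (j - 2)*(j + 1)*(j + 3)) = j + 1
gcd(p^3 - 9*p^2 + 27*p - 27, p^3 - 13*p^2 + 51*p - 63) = p^2 - 6*p + 9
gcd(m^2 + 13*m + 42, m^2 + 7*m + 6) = m + 6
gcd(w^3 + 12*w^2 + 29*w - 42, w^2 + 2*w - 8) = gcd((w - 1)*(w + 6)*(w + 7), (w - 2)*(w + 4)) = 1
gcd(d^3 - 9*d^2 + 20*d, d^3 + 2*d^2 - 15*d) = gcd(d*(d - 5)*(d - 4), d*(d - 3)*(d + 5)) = d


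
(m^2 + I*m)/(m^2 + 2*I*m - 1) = m/(m + I)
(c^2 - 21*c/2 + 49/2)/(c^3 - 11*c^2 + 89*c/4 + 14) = 2*(c - 7)/(2*c^2 - 15*c - 8)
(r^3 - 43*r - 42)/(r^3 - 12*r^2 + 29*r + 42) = (r + 6)/(r - 6)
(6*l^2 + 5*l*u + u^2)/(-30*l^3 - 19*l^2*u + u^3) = 1/(-5*l + u)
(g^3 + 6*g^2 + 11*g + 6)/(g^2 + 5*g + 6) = g + 1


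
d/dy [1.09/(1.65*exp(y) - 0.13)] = -1.7985*exp(y)/(1.65*exp(y) - 0.13)^2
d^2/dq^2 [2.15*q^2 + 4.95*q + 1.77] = 4.30000000000000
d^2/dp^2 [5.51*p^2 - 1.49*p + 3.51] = 11.0200000000000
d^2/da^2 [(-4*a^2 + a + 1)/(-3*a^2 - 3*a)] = 2*(-5*a^3 - 3*a^2 - 3*a - 1)/(3*a^3*(a^3 + 3*a^2 + 3*a + 1))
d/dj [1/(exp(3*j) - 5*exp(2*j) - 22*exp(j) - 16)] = (-3*exp(2*j) + 10*exp(j) + 22)*exp(j)/(-exp(3*j) + 5*exp(2*j) + 22*exp(j) + 16)^2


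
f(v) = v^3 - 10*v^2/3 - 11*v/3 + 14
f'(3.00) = 3.33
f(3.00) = 0.00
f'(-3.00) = 43.33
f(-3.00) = -32.00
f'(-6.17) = 151.67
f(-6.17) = -325.16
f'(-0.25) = -1.81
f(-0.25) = 14.69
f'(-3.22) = 48.91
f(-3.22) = -42.14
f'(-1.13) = 7.70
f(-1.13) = 12.44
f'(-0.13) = -2.75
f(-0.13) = 14.42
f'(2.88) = 2.02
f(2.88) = -0.32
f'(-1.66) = 15.67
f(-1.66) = 6.33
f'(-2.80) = 38.52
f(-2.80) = -23.82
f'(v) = 3*v^2 - 20*v/3 - 11/3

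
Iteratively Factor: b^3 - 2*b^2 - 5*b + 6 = (b + 2)*(b^2 - 4*b + 3) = (b - 1)*(b + 2)*(b - 3)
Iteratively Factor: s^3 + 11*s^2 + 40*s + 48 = (s + 3)*(s^2 + 8*s + 16) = (s + 3)*(s + 4)*(s + 4)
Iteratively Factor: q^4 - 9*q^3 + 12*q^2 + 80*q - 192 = (q - 4)*(q^3 - 5*q^2 - 8*q + 48) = (q - 4)^2*(q^2 - q - 12) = (q - 4)^2*(q + 3)*(q - 4)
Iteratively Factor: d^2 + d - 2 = (d + 2)*(d - 1)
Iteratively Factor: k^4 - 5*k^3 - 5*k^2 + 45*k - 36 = (k + 3)*(k^3 - 8*k^2 + 19*k - 12) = (k - 4)*(k + 3)*(k^2 - 4*k + 3) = (k - 4)*(k - 1)*(k + 3)*(k - 3)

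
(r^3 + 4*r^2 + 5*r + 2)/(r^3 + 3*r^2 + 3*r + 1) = (r + 2)/(r + 1)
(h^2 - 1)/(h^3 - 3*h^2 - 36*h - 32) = (h - 1)/(h^2 - 4*h - 32)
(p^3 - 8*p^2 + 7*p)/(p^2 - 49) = p*(p - 1)/(p + 7)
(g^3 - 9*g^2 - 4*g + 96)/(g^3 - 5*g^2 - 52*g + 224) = (g + 3)/(g + 7)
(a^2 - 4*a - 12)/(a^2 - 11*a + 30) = (a + 2)/(a - 5)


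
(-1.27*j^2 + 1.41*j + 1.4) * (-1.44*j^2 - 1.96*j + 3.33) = 1.8288*j^4 + 0.4588*j^3 - 9.0087*j^2 + 1.9513*j + 4.662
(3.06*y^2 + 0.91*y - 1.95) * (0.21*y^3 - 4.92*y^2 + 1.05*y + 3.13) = 0.6426*y^5 - 14.8641*y^4 - 1.6737*y^3 + 20.1273*y^2 + 0.8008*y - 6.1035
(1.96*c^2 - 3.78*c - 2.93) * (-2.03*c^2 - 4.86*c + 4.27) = -3.9788*c^4 - 1.8522*c^3 + 32.6879*c^2 - 1.9008*c - 12.5111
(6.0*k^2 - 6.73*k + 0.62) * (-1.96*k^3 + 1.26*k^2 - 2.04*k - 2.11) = -11.76*k^5 + 20.7508*k^4 - 21.935*k^3 + 1.8504*k^2 + 12.9355*k - 1.3082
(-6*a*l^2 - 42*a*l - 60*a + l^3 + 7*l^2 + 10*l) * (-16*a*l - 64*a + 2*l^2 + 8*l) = 96*a^2*l^3 + 1056*a^2*l^2 + 3648*a^2*l + 3840*a^2 - 28*a*l^4 - 308*a*l^3 - 1064*a*l^2 - 1120*a*l + 2*l^5 + 22*l^4 + 76*l^3 + 80*l^2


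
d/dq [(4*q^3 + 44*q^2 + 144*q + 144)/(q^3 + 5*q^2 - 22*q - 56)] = 8*(-3*q^2 - 46*q - 153)/(q^4 + 6*q^3 - 47*q^2 - 168*q + 784)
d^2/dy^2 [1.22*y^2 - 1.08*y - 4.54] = 2.44000000000000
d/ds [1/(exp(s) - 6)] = -exp(s)/(exp(s) - 6)^2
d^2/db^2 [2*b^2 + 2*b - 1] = 4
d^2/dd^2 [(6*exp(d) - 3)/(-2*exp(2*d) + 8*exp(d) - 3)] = (-24*exp(4*d) - 48*exp(3*d) + 72*exp(2*d) - 24*exp(d) + 18)*exp(d)/(8*exp(6*d) - 96*exp(5*d) + 420*exp(4*d) - 800*exp(3*d) + 630*exp(2*d) - 216*exp(d) + 27)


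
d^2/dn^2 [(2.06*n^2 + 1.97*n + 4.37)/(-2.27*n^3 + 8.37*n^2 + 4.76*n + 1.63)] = (-21.229948*n^6 - 60.9072780000001*n^5 - 179.19153*n^4 + 1067.311194*n^3 - 1472.421222*n^2 - 980.391444*n - 59.163486)/(11.697083*n^9 - 129.389319*n^8 + 403.504077*n^7 - 68.9367899999999*n^6 - 660.295254*n^5 - 805.835721*n^4 - 479.403623*n^3 - 177.510423*n^2 - 37.940532*n - 4.330747)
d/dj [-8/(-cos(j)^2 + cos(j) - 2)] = 8*(2*cos(j) - 1)*sin(j)/(sin(j)^2 + cos(j) - 3)^2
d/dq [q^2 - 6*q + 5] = 2*q - 6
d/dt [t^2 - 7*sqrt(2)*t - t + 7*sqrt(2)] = 2*t - 7*sqrt(2) - 1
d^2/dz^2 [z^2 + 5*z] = 2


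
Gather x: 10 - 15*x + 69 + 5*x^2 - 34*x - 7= 5*x^2 - 49*x + 72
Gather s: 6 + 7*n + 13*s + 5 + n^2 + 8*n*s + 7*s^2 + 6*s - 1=n^2 + 7*n + 7*s^2 + s*(8*n + 19) + 10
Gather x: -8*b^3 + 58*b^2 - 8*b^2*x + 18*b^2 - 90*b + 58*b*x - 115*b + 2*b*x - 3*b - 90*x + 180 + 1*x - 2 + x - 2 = -8*b^3 + 76*b^2 - 208*b + x*(-8*b^2 + 60*b - 88) + 176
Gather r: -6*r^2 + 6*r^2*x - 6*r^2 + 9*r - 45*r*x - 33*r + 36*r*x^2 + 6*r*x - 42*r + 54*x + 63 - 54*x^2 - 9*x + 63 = r^2*(6*x - 12) + r*(36*x^2 - 39*x - 66) - 54*x^2 + 45*x + 126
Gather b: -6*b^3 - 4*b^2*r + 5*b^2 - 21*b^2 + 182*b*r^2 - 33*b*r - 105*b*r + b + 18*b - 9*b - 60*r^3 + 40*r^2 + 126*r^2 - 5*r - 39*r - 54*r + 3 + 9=-6*b^3 + b^2*(-4*r - 16) + b*(182*r^2 - 138*r + 10) - 60*r^3 + 166*r^2 - 98*r + 12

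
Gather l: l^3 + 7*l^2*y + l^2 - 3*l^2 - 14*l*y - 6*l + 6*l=l^3 + l^2*(7*y - 2) - 14*l*y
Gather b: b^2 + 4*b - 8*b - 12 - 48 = b^2 - 4*b - 60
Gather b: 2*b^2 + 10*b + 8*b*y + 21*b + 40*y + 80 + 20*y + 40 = 2*b^2 + b*(8*y + 31) + 60*y + 120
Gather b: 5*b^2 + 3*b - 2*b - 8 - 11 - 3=5*b^2 + b - 22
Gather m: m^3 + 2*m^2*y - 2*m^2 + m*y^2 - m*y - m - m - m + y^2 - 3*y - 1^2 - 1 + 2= m^3 + m^2*(2*y - 2) + m*(y^2 - y - 3) + y^2 - 3*y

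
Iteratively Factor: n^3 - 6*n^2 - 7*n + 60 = (n + 3)*(n^2 - 9*n + 20) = (n - 5)*(n + 3)*(n - 4)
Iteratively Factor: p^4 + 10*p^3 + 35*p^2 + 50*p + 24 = (p + 2)*(p^3 + 8*p^2 + 19*p + 12) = (p + 2)*(p + 4)*(p^2 + 4*p + 3) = (p + 1)*(p + 2)*(p + 4)*(p + 3)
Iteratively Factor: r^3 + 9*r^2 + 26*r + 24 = (r + 2)*(r^2 + 7*r + 12) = (r + 2)*(r + 3)*(r + 4)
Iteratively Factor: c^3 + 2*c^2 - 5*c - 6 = (c - 2)*(c^2 + 4*c + 3) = (c - 2)*(c + 3)*(c + 1)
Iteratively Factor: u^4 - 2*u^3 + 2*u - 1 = (u + 1)*(u^3 - 3*u^2 + 3*u - 1) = (u - 1)*(u + 1)*(u^2 - 2*u + 1) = (u - 1)^2*(u + 1)*(u - 1)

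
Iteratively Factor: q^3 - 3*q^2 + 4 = (q + 1)*(q^2 - 4*q + 4) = (q - 2)*(q + 1)*(q - 2)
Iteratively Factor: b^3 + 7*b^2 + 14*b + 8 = (b + 2)*(b^2 + 5*b + 4) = (b + 1)*(b + 2)*(b + 4)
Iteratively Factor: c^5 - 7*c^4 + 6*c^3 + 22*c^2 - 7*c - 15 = (c - 1)*(c^4 - 6*c^3 + 22*c + 15) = (c - 1)*(c + 1)*(c^3 - 7*c^2 + 7*c + 15) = (c - 3)*(c - 1)*(c + 1)*(c^2 - 4*c - 5) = (c - 3)*(c - 1)*(c + 1)^2*(c - 5)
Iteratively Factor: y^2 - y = (y - 1)*(y)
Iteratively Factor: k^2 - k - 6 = (k - 3)*(k + 2)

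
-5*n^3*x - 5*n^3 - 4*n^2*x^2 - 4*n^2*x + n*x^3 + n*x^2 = (-5*n + x)*(n + x)*(n*x + n)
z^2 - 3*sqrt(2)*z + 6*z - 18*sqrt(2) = (z + 6)*(z - 3*sqrt(2))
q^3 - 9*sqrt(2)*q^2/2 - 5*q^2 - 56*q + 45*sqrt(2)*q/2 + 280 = (q - 5)*(q - 8*sqrt(2))*(q + 7*sqrt(2)/2)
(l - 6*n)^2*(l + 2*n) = l^3 - 10*l^2*n + 12*l*n^2 + 72*n^3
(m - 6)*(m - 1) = m^2 - 7*m + 6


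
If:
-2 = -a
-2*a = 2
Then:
No Solution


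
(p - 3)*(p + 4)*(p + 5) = p^3 + 6*p^2 - 7*p - 60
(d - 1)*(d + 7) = d^2 + 6*d - 7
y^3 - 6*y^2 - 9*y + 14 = (y - 7)*(y - 1)*(y + 2)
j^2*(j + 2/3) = j^3 + 2*j^2/3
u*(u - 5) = u^2 - 5*u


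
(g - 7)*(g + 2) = g^2 - 5*g - 14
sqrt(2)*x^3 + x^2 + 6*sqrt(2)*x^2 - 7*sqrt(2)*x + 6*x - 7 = (x - 1)*(x + 7)*(sqrt(2)*x + 1)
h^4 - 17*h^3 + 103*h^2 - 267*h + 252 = (h - 7)*(h - 4)*(h - 3)^2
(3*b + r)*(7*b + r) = 21*b^2 + 10*b*r + r^2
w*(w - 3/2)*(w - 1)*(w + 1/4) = w^4 - 9*w^3/4 + 7*w^2/8 + 3*w/8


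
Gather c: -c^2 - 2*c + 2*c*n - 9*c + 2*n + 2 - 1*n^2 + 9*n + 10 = -c^2 + c*(2*n - 11) - n^2 + 11*n + 12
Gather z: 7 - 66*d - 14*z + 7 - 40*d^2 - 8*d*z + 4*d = -40*d^2 - 62*d + z*(-8*d - 14) + 14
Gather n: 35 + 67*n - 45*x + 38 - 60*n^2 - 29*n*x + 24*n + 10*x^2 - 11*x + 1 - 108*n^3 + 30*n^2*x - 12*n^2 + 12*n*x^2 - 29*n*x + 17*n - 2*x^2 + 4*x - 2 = -108*n^3 + n^2*(30*x - 72) + n*(12*x^2 - 58*x + 108) + 8*x^2 - 52*x + 72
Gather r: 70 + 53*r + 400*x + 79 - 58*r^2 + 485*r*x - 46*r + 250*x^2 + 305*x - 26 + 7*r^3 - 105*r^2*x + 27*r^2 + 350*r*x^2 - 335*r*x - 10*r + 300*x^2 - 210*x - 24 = 7*r^3 + r^2*(-105*x - 31) + r*(350*x^2 + 150*x - 3) + 550*x^2 + 495*x + 99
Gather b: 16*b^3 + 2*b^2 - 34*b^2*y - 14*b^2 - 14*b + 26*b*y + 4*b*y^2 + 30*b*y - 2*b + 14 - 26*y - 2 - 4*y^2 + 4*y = 16*b^3 + b^2*(-34*y - 12) + b*(4*y^2 + 56*y - 16) - 4*y^2 - 22*y + 12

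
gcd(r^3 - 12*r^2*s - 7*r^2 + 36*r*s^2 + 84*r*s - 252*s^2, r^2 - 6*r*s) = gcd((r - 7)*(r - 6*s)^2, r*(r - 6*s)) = r - 6*s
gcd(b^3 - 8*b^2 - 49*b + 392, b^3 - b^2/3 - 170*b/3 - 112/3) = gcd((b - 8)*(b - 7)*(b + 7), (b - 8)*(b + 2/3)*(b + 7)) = b^2 - b - 56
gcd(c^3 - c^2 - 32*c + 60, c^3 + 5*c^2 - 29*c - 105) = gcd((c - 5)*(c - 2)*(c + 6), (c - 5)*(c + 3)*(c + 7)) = c - 5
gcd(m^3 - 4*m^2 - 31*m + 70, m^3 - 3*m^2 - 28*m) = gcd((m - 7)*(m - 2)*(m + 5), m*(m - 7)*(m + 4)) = m - 7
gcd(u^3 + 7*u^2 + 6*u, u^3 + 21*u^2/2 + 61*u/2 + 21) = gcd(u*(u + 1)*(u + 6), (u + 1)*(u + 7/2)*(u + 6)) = u^2 + 7*u + 6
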